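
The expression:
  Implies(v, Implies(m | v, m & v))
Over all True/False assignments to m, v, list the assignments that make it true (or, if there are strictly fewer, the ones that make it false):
is false only for:
  m=False, v=True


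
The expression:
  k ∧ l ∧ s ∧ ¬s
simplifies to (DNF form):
False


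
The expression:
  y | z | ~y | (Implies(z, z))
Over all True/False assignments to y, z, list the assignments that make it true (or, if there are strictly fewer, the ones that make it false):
is always true.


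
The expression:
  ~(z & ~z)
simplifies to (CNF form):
True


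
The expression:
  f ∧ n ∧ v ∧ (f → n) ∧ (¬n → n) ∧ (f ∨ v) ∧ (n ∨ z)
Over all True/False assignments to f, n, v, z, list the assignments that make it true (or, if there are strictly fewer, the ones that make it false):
is true only for:
  f=True, n=True, v=True, z=False;
  f=True, n=True, v=True, z=True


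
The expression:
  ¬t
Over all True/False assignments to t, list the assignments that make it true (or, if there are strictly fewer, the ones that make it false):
is true only for:
  t=False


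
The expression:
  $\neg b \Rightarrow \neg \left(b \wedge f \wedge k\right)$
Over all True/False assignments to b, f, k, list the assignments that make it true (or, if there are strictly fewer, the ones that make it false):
is always true.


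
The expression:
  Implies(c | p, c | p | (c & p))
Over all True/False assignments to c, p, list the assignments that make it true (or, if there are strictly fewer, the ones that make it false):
is always true.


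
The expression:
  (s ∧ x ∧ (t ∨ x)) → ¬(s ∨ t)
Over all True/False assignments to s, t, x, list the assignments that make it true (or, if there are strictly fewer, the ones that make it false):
is false only for:
  s=True, t=False, x=True;
  s=True, t=True, x=True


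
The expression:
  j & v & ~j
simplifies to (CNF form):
False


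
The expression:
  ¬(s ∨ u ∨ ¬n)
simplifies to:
n ∧ ¬s ∧ ¬u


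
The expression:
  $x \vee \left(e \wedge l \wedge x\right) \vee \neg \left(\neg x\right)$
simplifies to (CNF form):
$x$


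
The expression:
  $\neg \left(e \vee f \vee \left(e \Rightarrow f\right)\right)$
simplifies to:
$\text{False}$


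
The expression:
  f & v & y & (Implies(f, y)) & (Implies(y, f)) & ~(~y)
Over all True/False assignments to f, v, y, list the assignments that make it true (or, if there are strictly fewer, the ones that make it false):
is true only for:
  f=True, v=True, y=True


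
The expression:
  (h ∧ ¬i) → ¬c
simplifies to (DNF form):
i ∨ ¬c ∨ ¬h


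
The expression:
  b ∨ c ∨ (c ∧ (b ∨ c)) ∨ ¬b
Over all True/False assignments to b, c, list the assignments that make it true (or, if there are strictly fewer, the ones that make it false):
is always true.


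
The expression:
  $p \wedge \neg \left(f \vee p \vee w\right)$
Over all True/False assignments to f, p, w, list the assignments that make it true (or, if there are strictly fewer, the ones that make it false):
is never true.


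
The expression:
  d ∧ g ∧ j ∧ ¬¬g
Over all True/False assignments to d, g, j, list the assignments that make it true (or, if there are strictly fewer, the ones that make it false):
is true only for:
  d=True, g=True, j=True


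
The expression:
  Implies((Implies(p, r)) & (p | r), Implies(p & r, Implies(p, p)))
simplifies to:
True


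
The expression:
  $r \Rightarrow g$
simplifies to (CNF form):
$g \vee \neg r$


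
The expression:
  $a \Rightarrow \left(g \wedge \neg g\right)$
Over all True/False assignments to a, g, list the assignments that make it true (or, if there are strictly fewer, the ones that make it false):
is true only for:
  a=False, g=False;
  a=False, g=True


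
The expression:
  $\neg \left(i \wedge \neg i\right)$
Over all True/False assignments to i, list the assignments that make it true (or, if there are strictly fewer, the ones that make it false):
is always true.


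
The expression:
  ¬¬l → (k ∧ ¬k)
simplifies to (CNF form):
¬l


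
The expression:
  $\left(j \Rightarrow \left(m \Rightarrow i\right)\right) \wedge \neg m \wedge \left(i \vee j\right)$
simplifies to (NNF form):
$\neg m \wedge \left(i \vee j\right)$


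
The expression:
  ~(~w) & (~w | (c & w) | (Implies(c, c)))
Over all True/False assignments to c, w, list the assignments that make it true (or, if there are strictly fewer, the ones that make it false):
is true only for:
  c=False, w=True;
  c=True, w=True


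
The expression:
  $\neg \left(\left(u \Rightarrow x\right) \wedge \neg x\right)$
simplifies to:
$u \vee x$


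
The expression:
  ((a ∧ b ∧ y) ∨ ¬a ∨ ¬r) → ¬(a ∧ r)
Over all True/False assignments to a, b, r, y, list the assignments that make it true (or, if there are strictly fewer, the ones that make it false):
is false only for:
  a=True, b=True, r=True, y=True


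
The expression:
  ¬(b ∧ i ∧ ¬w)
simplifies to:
w ∨ ¬b ∨ ¬i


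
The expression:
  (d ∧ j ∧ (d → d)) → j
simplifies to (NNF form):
True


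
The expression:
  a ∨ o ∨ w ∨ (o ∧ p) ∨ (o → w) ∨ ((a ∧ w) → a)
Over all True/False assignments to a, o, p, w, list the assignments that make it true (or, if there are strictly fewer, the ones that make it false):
is always true.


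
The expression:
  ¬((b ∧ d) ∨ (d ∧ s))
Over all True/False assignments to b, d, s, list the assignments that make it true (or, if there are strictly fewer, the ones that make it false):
is false only for:
  b=False, d=True, s=True;
  b=True, d=True, s=False;
  b=True, d=True, s=True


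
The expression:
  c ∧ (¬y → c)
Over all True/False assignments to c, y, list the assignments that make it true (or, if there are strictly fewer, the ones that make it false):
is true only for:
  c=True, y=False;
  c=True, y=True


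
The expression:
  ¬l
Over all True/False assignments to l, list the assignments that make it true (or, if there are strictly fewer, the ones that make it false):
is true only for:
  l=False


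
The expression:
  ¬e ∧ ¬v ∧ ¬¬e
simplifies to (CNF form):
False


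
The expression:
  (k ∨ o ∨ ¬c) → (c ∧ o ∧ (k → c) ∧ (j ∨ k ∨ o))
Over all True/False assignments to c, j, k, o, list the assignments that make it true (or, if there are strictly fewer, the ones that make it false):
is true only for:
  c=True, j=False, k=False, o=False;
  c=True, j=False, k=False, o=True;
  c=True, j=False, k=True, o=True;
  c=True, j=True, k=False, o=False;
  c=True, j=True, k=False, o=True;
  c=True, j=True, k=True, o=True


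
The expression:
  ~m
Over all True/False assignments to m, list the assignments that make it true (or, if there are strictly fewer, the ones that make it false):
is true only for:
  m=False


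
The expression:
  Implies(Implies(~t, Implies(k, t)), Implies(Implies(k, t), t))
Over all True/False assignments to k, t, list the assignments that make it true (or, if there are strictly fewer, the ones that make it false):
is false only for:
  k=False, t=False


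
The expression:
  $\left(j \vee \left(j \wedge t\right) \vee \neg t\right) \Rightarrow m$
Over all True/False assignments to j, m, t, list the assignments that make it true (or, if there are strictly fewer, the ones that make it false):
is false only for:
  j=False, m=False, t=False;
  j=True, m=False, t=False;
  j=True, m=False, t=True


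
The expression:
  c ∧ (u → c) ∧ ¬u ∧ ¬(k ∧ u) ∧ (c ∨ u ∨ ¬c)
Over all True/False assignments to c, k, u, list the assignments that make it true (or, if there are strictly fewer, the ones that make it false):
is true only for:
  c=True, k=False, u=False;
  c=True, k=True, u=False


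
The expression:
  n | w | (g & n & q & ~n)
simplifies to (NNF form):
n | w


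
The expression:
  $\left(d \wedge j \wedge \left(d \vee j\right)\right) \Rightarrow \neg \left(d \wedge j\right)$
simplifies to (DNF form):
$\neg d \vee \neg j$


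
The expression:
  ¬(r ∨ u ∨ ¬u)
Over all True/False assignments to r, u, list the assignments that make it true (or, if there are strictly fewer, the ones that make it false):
is never true.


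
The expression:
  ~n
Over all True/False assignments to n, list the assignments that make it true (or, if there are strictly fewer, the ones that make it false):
is true only for:
  n=False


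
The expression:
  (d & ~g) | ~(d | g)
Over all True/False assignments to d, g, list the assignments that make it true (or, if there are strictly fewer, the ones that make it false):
is true only for:
  d=False, g=False;
  d=True, g=False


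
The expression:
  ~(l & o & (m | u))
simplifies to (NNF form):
~l | ~o | (~m & ~u)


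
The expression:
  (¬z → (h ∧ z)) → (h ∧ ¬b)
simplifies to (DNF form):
(h ∧ ¬b) ∨ ¬z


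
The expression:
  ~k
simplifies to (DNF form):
~k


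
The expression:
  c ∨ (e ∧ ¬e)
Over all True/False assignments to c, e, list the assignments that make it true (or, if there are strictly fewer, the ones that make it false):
is true only for:
  c=True, e=False;
  c=True, e=True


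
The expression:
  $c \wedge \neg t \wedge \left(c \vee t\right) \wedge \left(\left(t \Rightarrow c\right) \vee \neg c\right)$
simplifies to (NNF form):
$c \wedge \neg t$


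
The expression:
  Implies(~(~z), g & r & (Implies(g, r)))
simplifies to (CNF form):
(g | ~z) & (r | ~z)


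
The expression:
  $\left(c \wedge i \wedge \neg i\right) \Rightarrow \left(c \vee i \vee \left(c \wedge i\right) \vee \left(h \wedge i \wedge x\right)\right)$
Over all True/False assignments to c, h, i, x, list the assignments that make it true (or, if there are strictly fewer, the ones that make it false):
is always true.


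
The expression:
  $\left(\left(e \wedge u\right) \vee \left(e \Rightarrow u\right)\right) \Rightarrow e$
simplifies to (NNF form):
$e$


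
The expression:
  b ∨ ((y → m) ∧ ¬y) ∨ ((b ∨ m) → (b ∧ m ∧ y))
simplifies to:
b ∨ ¬m ∨ ¬y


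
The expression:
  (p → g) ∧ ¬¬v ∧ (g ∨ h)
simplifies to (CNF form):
v ∧ (g ∨ h) ∧ (g ∨ ¬p)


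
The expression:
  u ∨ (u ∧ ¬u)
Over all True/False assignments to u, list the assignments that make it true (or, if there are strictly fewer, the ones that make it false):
is true only for:
  u=True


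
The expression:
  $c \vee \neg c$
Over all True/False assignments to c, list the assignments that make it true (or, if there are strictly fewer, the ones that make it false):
is always true.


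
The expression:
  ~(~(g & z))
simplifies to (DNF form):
g & z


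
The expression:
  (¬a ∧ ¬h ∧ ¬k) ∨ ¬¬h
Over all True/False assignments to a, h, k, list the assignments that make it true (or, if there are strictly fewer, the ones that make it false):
is false only for:
  a=False, h=False, k=True;
  a=True, h=False, k=False;
  a=True, h=False, k=True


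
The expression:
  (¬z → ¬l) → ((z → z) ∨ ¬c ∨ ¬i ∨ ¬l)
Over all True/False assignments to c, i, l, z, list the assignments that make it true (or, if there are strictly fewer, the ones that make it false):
is always true.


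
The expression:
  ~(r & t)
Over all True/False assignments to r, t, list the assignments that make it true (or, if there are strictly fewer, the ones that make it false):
is false only for:
  r=True, t=True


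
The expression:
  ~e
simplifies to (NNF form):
~e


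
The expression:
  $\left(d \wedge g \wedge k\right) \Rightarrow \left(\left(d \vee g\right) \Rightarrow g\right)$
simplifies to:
$\text{True}$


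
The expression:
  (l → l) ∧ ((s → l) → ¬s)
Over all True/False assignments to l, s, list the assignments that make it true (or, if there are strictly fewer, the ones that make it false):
is false only for:
  l=True, s=True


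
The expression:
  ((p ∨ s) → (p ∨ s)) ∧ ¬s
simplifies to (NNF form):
¬s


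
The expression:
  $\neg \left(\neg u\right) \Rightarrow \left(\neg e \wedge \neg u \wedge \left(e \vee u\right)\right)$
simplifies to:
$\neg u$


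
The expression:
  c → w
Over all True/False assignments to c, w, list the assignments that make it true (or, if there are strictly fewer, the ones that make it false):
is false only for:
  c=True, w=False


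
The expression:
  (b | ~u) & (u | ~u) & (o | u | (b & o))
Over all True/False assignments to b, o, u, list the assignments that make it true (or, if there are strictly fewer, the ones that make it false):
is true only for:
  b=False, o=True, u=False;
  b=True, o=False, u=True;
  b=True, o=True, u=False;
  b=True, o=True, u=True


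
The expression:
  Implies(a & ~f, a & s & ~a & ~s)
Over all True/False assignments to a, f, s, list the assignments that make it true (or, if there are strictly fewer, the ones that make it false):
is false only for:
  a=True, f=False, s=False;
  a=True, f=False, s=True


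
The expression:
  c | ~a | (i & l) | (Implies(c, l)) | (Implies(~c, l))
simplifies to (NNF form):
True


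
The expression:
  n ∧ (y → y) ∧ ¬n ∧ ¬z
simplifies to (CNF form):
False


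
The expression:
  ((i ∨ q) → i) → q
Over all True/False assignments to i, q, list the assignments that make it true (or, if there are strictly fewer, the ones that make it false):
is true only for:
  i=False, q=True;
  i=True, q=True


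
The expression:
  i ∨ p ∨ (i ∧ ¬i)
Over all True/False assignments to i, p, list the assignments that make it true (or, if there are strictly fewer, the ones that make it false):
is false only for:
  i=False, p=False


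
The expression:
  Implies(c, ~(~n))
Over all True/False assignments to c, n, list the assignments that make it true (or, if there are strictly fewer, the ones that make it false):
is false only for:
  c=True, n=False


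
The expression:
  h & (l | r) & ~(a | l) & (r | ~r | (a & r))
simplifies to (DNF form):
h & r & ~a & ~l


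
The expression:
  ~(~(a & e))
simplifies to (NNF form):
a & e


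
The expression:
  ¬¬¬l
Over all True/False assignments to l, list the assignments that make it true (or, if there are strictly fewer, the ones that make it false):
is true only for:
  l=False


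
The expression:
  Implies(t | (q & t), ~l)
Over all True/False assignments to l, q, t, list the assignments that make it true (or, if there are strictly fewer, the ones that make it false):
is false only for:
  l=True, q=False, t=True;
  l=True, q=True, t=True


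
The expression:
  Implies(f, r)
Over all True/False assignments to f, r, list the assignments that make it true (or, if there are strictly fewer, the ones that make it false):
is false only for:
  f=True, r=False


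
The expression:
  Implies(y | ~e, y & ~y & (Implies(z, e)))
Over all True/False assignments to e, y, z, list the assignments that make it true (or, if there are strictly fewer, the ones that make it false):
is true only for:
  e=True, y=False, z=False;
  e=True, y=False, z=True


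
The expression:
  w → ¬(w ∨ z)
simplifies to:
¬w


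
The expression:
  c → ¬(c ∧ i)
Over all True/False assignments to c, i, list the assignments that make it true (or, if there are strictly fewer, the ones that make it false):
is false only for:
  c=True, i=True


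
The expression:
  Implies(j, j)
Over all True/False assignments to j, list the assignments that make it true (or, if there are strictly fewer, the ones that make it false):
is always true.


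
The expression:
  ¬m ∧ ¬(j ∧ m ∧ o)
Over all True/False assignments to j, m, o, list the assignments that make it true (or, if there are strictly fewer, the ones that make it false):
is true only for:
  j=False, m=False, o=False;
  j=False, m=False, o=True;
  j=True, m=False, o=False;
  j=True, m=False, o=True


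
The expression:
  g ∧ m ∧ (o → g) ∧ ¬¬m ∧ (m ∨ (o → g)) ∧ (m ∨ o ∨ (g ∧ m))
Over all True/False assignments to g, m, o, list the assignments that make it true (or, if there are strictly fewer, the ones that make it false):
is true only for:
  g=True, m=True, o=False;
  g=True, m=True, o=True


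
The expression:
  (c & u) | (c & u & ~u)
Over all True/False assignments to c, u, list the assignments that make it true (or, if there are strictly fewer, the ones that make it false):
is true only for:
  c=True, u=True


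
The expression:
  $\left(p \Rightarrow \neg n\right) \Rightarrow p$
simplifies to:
$p$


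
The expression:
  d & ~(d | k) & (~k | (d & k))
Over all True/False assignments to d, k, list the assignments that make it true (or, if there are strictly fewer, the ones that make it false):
is never true.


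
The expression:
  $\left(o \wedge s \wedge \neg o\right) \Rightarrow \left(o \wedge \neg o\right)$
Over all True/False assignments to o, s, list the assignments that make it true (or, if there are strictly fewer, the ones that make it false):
is always true.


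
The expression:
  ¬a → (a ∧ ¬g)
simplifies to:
a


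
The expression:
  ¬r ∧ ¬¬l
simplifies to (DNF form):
l ∧ ¬r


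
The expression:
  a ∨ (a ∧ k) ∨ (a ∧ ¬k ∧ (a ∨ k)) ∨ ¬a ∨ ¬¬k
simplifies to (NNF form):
True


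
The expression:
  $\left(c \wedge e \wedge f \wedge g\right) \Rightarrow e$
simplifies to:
$\text{True}$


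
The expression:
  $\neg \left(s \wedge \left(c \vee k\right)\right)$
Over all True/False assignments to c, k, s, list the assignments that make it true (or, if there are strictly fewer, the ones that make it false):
is false only for:
  c=False, k=True, s=True;
  c=True, k=False, s=True;
  c=True, k=True, s=True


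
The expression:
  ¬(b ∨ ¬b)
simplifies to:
False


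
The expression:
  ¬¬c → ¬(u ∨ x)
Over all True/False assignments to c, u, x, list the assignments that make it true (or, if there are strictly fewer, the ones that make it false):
is false only for:
  c=True, u=False, x=True;
  c=True, u=True, x=False;
  c=True, u=True, x=True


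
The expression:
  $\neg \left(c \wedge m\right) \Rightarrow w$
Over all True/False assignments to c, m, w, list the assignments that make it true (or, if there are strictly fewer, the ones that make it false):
is false only for:
  c=False, m=False, w=False;
  c=False, m=True, w=False;
  c=True, m=False, w=False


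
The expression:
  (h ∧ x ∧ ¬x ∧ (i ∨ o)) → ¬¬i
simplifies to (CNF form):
True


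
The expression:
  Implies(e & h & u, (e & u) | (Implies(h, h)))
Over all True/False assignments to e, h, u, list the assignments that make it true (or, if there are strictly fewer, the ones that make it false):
is always true.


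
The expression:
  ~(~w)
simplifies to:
w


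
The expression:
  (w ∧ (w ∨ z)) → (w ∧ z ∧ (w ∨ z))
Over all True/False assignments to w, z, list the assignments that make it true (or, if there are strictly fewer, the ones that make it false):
is false only for:
  w=True, z=False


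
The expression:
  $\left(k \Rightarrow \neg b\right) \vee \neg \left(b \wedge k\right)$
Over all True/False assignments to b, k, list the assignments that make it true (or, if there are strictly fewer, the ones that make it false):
is false only for:
  b=True, k=True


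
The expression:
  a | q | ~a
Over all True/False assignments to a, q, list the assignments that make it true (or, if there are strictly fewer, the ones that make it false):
is always true.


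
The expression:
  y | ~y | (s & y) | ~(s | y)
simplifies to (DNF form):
True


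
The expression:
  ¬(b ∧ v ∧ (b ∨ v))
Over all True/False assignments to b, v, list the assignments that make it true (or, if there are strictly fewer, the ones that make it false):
is false only for:
  b=True, v=True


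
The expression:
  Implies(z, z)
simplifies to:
True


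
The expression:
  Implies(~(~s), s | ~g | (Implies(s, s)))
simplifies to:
True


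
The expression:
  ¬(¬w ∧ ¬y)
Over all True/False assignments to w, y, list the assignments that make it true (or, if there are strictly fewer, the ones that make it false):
is false only for:
  w=False, y=False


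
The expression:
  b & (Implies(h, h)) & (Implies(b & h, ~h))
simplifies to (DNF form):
b & ~h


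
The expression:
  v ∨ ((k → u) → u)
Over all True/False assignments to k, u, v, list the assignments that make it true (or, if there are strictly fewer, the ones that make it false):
is false only for:
  k=False, u=False, v=False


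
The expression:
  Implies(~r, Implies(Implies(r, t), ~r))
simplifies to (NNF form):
True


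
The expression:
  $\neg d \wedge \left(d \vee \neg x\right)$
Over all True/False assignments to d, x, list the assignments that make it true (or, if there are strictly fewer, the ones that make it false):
is true only for:
  d=False, x=False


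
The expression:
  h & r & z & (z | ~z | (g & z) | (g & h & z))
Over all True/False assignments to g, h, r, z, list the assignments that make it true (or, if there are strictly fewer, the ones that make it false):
is true only for:
  g=False, h=True, r=True, z=True;
  g=True, h=True, r=True, z=True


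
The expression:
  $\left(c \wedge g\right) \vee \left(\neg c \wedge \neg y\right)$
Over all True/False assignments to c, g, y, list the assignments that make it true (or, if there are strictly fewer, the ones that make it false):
is true only for:
  c=False, g=False, y=False;
  c=False, g=True, y=False;
  c=True, g=True, y=False;
  c=True, g=True, y=True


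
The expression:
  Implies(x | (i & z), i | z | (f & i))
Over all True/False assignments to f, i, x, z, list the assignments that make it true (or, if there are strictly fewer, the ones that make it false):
is false only for:
  f=False, i=False, x=True, z=False;
  f=True, i=False, x=True, z=False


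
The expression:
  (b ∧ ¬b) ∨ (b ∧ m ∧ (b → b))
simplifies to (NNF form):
b ∧ m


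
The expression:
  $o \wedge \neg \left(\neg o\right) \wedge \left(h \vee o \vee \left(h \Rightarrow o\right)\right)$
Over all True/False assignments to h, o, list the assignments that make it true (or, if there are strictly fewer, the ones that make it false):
is true only for:
  h=False, o=True;
  h=True, o=True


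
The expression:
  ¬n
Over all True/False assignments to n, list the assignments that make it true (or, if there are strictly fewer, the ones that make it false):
is true only for:
  n=False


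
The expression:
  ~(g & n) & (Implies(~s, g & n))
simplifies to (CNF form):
s & (~g | ~n)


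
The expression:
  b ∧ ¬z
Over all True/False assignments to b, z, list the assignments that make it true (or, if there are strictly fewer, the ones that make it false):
is true only for:
  b=True, z=False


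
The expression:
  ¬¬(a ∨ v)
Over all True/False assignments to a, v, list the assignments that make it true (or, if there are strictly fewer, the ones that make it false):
is false only for:
  a=False, v=False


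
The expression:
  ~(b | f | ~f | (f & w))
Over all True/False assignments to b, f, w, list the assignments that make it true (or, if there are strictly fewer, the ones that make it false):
is never true.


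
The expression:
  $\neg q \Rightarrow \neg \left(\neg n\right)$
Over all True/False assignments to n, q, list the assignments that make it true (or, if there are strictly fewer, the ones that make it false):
is false only for:
  n=False, q=False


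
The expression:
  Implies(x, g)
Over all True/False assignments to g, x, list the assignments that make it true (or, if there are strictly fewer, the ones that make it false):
is false only for:
  g=False, x=True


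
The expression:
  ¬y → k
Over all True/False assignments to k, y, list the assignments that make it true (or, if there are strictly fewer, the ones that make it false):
is false only for:
  k=False, y=False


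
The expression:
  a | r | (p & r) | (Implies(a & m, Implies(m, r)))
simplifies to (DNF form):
True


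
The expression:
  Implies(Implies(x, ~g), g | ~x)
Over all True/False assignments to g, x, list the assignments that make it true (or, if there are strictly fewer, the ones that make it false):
is false only for:
  g=False, x=True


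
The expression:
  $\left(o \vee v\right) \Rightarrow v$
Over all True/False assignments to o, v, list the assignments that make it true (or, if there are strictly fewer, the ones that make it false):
is false only for:
  o=True, v=False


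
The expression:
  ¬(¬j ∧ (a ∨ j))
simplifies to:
j ∨ ¬a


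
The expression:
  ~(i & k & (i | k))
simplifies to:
~i | ~k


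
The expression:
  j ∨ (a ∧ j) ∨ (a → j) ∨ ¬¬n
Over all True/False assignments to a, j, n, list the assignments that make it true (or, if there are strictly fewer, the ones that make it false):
is false only for:
  a=True, j=False, n=False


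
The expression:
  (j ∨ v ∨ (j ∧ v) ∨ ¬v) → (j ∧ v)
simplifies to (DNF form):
j ∧ v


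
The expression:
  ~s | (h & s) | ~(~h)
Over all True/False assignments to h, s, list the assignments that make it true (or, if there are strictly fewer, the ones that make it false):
is false only for:
  h=False, s=True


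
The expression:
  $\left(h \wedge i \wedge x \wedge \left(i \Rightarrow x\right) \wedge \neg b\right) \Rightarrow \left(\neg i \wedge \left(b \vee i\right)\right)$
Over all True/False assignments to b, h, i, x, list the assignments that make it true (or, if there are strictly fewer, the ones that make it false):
is false only for:
  b=False, h=True, i=True, x=True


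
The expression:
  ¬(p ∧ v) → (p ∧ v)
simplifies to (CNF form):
p ∧ v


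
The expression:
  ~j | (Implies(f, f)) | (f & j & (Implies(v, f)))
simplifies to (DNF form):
True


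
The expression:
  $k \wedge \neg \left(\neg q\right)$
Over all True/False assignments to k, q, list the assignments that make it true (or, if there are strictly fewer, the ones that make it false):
is true only for:
  k=True, q=True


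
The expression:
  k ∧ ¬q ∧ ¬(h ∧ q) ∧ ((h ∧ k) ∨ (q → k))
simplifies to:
k ∧ ¬q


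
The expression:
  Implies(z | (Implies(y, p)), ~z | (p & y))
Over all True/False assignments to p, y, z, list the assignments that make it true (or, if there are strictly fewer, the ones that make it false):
is false only for:
  p=False, y=False, z=True;
  p=False, y=True, z=True;
  p=True, y=False, z=True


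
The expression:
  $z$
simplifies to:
$z$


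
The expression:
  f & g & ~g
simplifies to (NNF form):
False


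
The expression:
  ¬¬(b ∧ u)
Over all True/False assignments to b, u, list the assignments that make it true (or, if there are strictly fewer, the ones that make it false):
is true only for:
  b=True, u=True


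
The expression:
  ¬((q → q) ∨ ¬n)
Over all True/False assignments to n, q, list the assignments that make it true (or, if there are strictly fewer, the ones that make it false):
is never true.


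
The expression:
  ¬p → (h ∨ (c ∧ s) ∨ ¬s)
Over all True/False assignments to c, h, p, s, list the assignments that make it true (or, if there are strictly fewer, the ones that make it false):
is false only for:
  c=False, h=False, p=False, s=True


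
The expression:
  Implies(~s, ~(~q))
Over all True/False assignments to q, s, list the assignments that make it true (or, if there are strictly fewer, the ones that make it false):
is false only for:
  q=False, s=False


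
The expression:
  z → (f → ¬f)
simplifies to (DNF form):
¬f ∨ ¬z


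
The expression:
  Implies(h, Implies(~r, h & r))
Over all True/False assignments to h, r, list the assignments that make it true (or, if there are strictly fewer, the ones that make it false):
is false only for:
  h=True, r=False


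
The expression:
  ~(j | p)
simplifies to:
~j & ~p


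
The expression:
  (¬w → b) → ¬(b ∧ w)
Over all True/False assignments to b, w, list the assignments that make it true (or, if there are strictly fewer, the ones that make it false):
is false only for:
  b=True, w=True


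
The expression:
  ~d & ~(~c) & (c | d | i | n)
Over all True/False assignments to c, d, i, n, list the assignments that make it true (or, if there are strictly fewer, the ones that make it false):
is true only for:
  c=True, d=False, i=False, n=False;
  c=True, d=False, i=False, n=True;
  c=True, d=False, i=True, n=False;
  c=True, d=False, i=True, n=True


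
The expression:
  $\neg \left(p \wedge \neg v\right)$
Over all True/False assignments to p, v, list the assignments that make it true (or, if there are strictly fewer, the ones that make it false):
is false only for:
  p=True, v=False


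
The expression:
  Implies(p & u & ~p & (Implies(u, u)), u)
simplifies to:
True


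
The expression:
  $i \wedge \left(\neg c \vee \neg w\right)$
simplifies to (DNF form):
$\left(i \wedge \neg c\right) \vee \left(i \wedge \neg w\right)$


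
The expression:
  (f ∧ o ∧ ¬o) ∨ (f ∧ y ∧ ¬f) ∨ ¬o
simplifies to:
¬o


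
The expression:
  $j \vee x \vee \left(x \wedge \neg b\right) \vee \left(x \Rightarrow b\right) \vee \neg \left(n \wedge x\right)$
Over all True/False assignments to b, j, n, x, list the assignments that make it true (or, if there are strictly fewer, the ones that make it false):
is always true.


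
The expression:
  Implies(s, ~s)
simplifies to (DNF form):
~s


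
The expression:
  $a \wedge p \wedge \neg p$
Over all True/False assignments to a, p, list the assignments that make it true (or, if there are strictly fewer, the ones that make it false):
is never true.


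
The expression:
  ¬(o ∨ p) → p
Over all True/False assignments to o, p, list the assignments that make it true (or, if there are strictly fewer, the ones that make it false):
is false only for:
  o=False, p=False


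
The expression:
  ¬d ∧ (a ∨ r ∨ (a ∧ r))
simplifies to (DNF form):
(a ∧ ¬d) ∨ (r ∧ ¬d)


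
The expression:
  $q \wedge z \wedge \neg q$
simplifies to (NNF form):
$\text{False}$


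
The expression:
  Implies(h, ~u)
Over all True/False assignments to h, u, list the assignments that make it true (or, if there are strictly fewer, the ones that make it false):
is false only for:
  h=True, u=True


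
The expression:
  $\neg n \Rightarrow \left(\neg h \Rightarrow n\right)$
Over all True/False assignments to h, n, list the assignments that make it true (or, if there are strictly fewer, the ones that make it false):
is false only for:
  h=False, n=False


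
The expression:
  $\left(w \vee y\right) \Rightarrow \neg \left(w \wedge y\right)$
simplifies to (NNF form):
$\neg w \vee \neg y$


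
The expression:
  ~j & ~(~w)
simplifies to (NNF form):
w & ~j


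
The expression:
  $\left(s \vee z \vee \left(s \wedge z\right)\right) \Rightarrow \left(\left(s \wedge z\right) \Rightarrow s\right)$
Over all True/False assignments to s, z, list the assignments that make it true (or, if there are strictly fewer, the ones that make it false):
is always true.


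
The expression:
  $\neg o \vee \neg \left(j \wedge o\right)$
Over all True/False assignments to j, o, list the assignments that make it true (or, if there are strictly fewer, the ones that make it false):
is false only for:
  j=True, o=True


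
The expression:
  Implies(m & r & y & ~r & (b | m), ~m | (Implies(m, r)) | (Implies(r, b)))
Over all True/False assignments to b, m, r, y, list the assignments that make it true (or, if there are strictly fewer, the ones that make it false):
is always true.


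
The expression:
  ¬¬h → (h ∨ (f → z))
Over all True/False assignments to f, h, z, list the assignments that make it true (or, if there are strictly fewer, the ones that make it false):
is always true.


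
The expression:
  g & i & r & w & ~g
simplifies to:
False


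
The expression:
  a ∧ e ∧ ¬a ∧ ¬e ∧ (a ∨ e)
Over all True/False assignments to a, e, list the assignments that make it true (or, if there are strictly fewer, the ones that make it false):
is never true.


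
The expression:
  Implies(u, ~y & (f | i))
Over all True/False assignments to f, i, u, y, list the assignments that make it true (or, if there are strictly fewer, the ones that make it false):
is false only for:
  f=False, i=False, u=True, y=False;
  f=False, i=False, u=True, y=True;
  f=False, i=True, u=True, y=True;
  f=True, i=False, u=True, y=True;
  f=True, i=True, u=True, y=True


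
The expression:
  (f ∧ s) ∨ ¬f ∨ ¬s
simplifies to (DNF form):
True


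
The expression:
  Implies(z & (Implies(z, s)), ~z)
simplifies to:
~s | ~z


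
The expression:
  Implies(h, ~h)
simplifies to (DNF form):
~h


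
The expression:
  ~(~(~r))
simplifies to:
~r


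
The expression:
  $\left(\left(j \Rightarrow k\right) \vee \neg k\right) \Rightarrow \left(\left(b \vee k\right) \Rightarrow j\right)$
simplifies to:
$j \vee \left(\neg b \wedge \neg k\right)$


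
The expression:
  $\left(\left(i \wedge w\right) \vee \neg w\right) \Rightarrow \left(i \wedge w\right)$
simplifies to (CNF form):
$w$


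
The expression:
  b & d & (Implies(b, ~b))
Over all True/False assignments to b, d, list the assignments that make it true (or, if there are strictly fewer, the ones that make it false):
is never true.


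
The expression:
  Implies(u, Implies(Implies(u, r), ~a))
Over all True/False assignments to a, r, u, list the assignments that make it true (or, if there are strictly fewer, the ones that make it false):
is false only for:
  a=True, r=True, u=True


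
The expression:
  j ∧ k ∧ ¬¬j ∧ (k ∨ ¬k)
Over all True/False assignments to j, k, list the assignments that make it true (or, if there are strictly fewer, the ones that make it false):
is true only for:
  j=True, k=True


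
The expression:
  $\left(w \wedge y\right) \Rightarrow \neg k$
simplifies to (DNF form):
$\neg k \vee \neg w \vee \neg y$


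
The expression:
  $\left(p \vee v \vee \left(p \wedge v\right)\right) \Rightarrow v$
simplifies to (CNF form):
$v \vee \neg p$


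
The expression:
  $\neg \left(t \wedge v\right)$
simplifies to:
$\neg t \vee \neg v$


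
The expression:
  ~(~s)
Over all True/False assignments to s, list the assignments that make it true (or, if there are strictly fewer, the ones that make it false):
is true only for:
  s=True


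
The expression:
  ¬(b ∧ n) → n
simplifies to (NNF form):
n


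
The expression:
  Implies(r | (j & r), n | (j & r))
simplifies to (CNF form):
j | n | ~r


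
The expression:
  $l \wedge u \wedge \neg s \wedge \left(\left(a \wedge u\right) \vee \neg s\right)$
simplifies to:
$l \wedge u \wedge \neg s$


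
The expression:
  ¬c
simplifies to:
¬c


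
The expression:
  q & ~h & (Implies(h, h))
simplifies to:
q & ~h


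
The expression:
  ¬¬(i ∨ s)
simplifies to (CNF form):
i ∨ s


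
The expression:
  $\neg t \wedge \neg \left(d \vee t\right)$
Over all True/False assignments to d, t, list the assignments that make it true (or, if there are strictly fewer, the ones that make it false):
is true only for:
  d=False, t=False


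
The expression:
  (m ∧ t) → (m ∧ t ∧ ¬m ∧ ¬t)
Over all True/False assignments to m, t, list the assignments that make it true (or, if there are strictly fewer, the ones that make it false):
is false only for:
  m=True, t=True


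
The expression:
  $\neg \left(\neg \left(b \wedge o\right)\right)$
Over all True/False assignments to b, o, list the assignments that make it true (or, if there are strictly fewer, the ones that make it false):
is true only for:
  b=True, o=True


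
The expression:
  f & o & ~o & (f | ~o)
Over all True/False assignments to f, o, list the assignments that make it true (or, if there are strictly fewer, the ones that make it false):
is never true.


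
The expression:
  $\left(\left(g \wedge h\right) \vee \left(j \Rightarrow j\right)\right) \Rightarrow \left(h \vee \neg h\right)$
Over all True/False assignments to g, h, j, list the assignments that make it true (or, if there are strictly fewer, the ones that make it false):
is always true.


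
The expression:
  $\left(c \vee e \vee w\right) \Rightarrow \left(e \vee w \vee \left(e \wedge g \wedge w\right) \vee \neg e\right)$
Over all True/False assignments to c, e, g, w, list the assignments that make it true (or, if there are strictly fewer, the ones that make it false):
is always true.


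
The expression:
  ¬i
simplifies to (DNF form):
¬i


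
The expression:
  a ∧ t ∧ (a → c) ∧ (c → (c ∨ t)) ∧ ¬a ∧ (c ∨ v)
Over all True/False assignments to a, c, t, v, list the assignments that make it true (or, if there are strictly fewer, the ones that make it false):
is never true.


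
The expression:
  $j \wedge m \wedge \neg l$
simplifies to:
$j \wedge m \wedge \neg l$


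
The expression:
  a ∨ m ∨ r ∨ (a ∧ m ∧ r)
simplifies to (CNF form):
a ∨ m ∨ r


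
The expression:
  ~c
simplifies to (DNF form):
~c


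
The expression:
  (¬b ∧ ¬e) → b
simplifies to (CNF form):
b ∨ e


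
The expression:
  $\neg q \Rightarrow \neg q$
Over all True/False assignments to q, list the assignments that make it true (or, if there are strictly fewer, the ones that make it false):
is always true.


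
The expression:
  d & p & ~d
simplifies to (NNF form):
False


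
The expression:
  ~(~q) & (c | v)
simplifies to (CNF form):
q & (c | v)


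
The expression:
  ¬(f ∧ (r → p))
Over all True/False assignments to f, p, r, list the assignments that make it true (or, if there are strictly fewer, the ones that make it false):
is false only for:
  f=True, p=False, r=False;
  f=True, p=True, r=False;
  f=True, p=True, r=True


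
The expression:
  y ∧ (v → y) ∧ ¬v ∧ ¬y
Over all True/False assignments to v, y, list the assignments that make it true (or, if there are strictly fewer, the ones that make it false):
is never true.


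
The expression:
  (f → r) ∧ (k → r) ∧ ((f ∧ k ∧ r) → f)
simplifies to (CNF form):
(r ∨ ¬f) ∧ (r ∨ ¬k)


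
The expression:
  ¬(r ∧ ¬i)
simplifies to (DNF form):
i ∨ ¬r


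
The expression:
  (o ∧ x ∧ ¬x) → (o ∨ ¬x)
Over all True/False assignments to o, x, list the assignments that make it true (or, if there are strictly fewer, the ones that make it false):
is always true.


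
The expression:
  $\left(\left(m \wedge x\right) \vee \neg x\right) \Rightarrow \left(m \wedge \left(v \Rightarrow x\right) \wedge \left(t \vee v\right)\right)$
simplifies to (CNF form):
$\left(m \vee x\right) \wedge \left(x \vee \neg v\right) \wedge \left(t \vee v \vee \neg m\right)$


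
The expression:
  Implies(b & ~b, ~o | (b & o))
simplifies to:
True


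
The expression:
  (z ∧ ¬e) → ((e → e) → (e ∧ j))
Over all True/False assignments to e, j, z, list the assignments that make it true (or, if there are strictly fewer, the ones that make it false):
is false only for:
  e=False, j=False, z=True;
  e=False, j=True, z=True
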